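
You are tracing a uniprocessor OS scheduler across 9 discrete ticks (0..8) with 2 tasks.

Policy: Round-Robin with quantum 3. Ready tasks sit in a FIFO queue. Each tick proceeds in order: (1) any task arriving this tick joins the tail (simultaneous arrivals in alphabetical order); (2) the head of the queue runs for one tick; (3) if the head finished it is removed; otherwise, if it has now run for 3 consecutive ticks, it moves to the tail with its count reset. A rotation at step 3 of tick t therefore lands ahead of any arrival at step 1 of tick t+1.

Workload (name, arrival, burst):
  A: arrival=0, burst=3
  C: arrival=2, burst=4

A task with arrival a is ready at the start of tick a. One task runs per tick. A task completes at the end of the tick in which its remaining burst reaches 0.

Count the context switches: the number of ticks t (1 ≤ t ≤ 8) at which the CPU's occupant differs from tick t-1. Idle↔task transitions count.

context switches = 2

t=0: queue=[A] q_used=0 → run A
t=1: queue=[A] q_used=1 → run A
t=2: queue=[A,C] q_used=2 → run A
t=3: queue=[C] q_used=0 → run C
t=4: queue=[C] q_used=1 → run C
t=5: queue=[C] q_used=2 → run C
t=6: queue=[C] q_used=0 → run C
t=7: (idle)
t=8: (idle)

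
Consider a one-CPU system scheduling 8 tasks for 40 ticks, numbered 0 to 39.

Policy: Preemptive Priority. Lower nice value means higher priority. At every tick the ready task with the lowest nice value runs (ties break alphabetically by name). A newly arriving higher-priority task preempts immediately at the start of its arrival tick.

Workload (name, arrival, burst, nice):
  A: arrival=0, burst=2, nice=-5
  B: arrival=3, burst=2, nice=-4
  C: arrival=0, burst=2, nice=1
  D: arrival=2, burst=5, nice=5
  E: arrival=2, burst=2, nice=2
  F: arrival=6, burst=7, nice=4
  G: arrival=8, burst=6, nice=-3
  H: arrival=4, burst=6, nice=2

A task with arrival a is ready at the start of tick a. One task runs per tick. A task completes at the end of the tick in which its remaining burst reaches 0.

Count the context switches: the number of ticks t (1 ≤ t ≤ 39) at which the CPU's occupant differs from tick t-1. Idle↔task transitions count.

t=0: ready={A,C} → run A
t=1: ready={A,C} → run A
t=2: ready={C,D,E} → run C
t=3: ready={B,C,D,E} → run B
t=4: ready={B,C,D,E,H} → run B
t=5: ready={C,D,E,H} → run C
t=6: ready={D,E,F,H} → run E
t=7: ready={D,E,F,H} → run E
t=8: ready={D,F,G,H} → run G
t=9: ready={D,F,G,H} → run G
t=10: ready={D,F,G,H} → run G
t=11: ready={D,F,G,H} → run G
t=12: ready={D,F,G,H} → run G
t=13: ready={D,F,G,H} → run G
t=14: ready={D,F,H} → run H
t=15: ready={D,F,H} → run H
t=16: ready={D,F,H} → run H
t=17: ready={D,F,H} → run H
t=18: ready={D,F,H} → run H
t=19: ready={D,F,H} → run H
t=20: ready={D,F} → run F
t=21: ready={D,F} → run F
t=22: ready={D,F} → run F
t=23: ready={D,F} → run F
t=24: ready={D,F} → run F
t=25: ready={D,F} → run F
t=26: ready={D,F} → run F
t=27: ready={D} → run D
t=28: ready={D} → run D
t=29: ready={D} → run D
t=30: ready={D} → run D
t=31: ready={D} → run D
t=32: (idle)
t=33: (idle)
t=34: (idle)
t=35: (idle)
t=36: (idle)
t=37: (idle)
t=38: (idle)
t=39: (idle)

context switches = 9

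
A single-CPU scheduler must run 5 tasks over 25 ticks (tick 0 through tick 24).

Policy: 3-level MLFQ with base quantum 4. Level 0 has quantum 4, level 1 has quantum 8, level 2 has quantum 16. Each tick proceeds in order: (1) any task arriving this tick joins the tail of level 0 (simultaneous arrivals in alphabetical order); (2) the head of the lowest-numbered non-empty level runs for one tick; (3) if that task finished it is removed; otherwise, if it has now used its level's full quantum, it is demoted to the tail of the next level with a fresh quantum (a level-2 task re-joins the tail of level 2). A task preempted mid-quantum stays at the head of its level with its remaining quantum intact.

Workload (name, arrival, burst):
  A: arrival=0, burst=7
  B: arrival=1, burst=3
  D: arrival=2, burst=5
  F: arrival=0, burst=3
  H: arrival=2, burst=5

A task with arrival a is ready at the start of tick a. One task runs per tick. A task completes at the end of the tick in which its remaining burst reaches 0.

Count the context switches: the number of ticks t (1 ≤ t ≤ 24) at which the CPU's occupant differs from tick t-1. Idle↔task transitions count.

t=0: L0/L1/L2 = AF/-/- → run A
t=1: L0/L1/L2 = AFB/-/- → run A
t=2: L0/L1/L2 = AFBDH/-/- → run A
t=3: L0/L1/L2 = AFBDH/-/- → run A
t=4: L0/L1/L2 = FBDH/A/- → run F
t=5: L0/L1/L2 = FBDH/A/- → run F
t=6: L0/L1/L2 = FBDH/A/- → run F
t=7: L0/L1/L2 = BDH/A/- → run B
t=8: L0/L1/L2 = BDH/A/- → run B
t=9: L0/L1/L2 = BDH/A/- → run B
t=10: L0/L1/L2 = DH/A/- → run D
t=11: L0/L1/L2 = DH/A/- → run D
t=12: L0/L1/L2 = DH/A/- → run D
t=13: L0/L1/L2 = DH/A/- → run D
t=14: L0/L1/L2 = H/AD/- → run H
t=15: L0/L1/L2 = H/AD/- → run H
t=16: L0/L1/L2 = H/AD/- → run H
t=17: L0/L1/L2 = H/AD/- → run H
t=18: L0/L1/L2 = -/ADH/- → run A
t=19: L0/L1/L2 = -/ADH/- → run A
t=20: L0/L1/L2 = -/ADH/- → run A
t=21: L0/L1/L2 = -/DH/- → run D
t=22: L0/L1/L2 = -/H/- → run H
t=23: (idle)
t=24: (idle)

context switches = 8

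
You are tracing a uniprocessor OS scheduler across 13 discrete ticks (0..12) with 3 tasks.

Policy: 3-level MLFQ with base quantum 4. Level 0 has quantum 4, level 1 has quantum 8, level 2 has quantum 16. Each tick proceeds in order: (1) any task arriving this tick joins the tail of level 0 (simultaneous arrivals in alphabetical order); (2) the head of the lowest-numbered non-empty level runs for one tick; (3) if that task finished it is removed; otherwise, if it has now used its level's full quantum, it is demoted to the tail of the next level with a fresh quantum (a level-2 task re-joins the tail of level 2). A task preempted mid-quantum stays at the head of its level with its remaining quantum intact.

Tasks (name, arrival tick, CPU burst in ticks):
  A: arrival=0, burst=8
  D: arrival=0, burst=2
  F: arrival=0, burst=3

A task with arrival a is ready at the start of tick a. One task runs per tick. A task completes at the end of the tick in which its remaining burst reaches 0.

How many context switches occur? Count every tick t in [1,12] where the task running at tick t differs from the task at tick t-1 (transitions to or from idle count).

t=0: L0/L1/L2 = ADF/-/- → run A
t=1: L0/L1/L2 = ADF/-/- → run A
t=2: L0/L1/L2 = ADF/-/- → run A
t=3: L0/L1/L2 = ADF/-/- → run A
t=4: L0/L1/L2 = DF/A/- → run D
t=5: L0/L1/L2 = DF/A/- → run D
t=6: L0/L1/L2 = F/A/- → run F
t=7: L0/L1/L2 = F/A/- → run F
t=8: L0/L1/L2 = F/A/- → run F
t=9: L0/L1/L2 = -/A/- → run A
t=10: L0/L1/L2 = -/A/- → run A
t=11: L0/L1/L2 = -/A/- → run A
t=12: L0/L1/L2 = -/A/- → run A

context switches = 3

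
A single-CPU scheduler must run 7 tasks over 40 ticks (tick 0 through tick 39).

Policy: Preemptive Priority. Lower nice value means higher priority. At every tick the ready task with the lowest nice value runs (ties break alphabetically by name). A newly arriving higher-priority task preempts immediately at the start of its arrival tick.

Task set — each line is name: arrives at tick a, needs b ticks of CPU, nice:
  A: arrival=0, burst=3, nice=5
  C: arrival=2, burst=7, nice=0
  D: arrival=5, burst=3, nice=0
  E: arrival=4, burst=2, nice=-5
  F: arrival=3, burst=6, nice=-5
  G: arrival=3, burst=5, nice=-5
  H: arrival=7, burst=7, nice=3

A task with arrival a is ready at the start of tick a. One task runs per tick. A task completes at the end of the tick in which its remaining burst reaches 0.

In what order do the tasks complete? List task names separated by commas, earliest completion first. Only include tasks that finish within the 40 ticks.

t=0: ready={A} → run A
t=1: ready={A} → run A
t=2: ready={A,C} → run C
t=3: ready={A,C,F,G} → run F
t=4: ready={A,C,E,F,G} → run E
t=5: ready={A,C,D,E,F,G} → run E
t=6: ready={A,C,D,F,G} → run F
t=7: ready={A,C,D,F,G,H} → run F
t=8: ready={A,C,D,F,G,H} → run F
t=9: ready={A,C,D,F,G,H} → run F
t=10: ready={A,C,D,F,G,H} → run F
t=11: ready={A,C,D,G,H} → run G
t=12: ready={A,C,D,G,H} → run G
t=13: ready={A,C,D,G,H} → run G
t=14: ready={A,C,D,G,H} → run G
t=15: ready={A,C,D,G,H} → run G
t=16: ready={A,C,D,H} → run C
t=17: ready={A,C,D,H} → run C
t=18: ready={A,C,D,H} → run C
t=19: ready={A,C,D,H} → run C
t=20: ready={A,C,D,H} → run C
t=21: ready={A,C,D,H} → run C
t=22: ready={A,D,H} → run D
t=23: ready={A,D,H} → run D
t=24: ready={A,D,H} → run D
t=25: ready={A,H} → run H
t=26: ready={A,H} → run H
t=27: ready={A,H} → run H
t=28: ready={A,H} → run H
t=29: ready={A,H} → run H
t=30: ready={A,H} → run H
t=31: ready={A,H} → run H
t=32: ready={A} → run A
t=33: (idle)
t=34: (idle)
t=35: (idle)
t=36: (idle)
t=37: (idle)
t=38: (idle)
t=39: (idle)

completion order = E, F, G, C, D, H, A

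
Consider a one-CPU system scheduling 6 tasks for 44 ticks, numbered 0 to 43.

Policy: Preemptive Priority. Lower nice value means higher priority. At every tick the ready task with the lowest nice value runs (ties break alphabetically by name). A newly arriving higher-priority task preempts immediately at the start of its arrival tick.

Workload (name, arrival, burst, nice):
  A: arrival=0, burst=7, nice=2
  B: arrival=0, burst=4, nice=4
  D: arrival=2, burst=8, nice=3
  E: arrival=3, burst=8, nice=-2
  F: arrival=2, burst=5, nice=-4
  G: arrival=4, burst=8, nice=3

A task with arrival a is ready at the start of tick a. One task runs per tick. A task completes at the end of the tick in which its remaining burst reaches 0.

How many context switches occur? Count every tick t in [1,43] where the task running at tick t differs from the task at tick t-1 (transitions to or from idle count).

context switches = 7

t=0: ready={A,B} → run A
t=1: ready={A,B} → run A
t=2: ready={A,B,D,F} → run F
t=3: ready={A,B,D,E,F} → run F
t=4: ready={A,B,D,E,F,G} → run F
t=5: ready={A,B,D,E,F,G} → run F
t=6: ready={A,B,D,E,F,G} → run F
t=7: ready={A,B,D,E,G} → run E
t=8: ready={A,B,D,E,G} → run E
t=9: ready={A,B,D,E,G} → run E
t=10: ready={A,B,D,E,G} → run E
t=11: ready={A,B,D,E,G} → run E
t=12: ready={A,B,D,E,G} → run E
t=13: ready={A,B,D,E,G} → run E
t=14: ready={A,B,D,E,G} → run E
t=15: ready={A,B,D,G} → run A
t=16: ready={A,B,D,G} → run A
t=17: ready={A,B,D,G} → run A
t=18: ready={A,B,D,G} → run A
t=19: ready={A,B,D,G} → run A
t=20: ready={B,D,G} → run D
t=21: ready={B,D,G} → run D
t=22: ready={B,D,G} → run D
t=23: ready={B,D,G} → run D
t=24: ready={B,D,G} → run D
t=25: ready={B,D,G} → run D
t=26: ready={B,D,G} → run D
t=27: ready={B,D,G} → run D
t=28: ready={B,G} → run G
t=29: ready={B,G} → run G
t=30: ready={B,G} → run G
t=31: ready={B,G} → run G
t=32: ready={B,G} → run G
t=33: ready={B,G} → run G
t=34: ready={B,G} → run G
t=35: ready={B,G} → run G
t=36: ready={B} → run B
t=37: ready={B} → run B
t=38: ready={B} → run B
t=39: ready={B} → run B
t=40: (idle)
t=41: (idle)
t=42: (idle)
t=43: (idle)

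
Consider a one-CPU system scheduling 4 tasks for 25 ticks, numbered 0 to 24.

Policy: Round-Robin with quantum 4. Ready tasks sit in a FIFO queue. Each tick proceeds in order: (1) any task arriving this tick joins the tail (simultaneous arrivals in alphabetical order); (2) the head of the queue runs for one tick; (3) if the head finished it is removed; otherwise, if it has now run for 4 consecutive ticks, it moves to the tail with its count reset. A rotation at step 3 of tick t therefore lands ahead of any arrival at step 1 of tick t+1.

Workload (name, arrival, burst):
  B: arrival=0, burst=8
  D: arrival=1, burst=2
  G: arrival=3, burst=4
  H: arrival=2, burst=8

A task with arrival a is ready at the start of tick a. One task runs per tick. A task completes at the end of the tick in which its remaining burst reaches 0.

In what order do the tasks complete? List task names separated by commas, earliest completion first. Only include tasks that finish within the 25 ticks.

t=0: queue=[B] q_used=0 → run B
t=1: queue=[B,D] q_used=1 → run B
t=2: queue=[B,D,H] q_used=2 → run B
t=3: queue=[B,D,H,G] q_used=3 → run B
t=4: queue=[D,H,G,B] q_used=0 → run D
t=5: queue=[D,H,G,B] q_used=1 → run D
t=6: queue=[H,G,B] q_used=0 → run H
t=7: queue=[H,G,B] q_used=1 → run H
t=8: queue=[H,G,B] q_used=2 → run H
t=9: queue=[H,G,B] q_used=3 → run H
t=10: queue=[G,B,H] q_used=0 → run G
t=11: queue=[G,B,H] q_used=1 → run G
t=12: queue=[G,B,H] q_used=2 → run G
t=13: queue=[G,B,H] q_used=3 → run G
t=14: queue=[B,H] q_used=0 → run B
t=15: queue=[B,H] q_used=1 → run B
t=16: queue=[B,H] q_used=2 → run B
t=17: queue=[B,H] q_used=3 → run B
t=18: queue=[H] q_used=0 → run H
t=19: queue=[H] q_used=1 → run H
t=20: queue=[H] q_used=2 → run H
t=21: queue=[H] q_used=3 → run H
t=22: (idle)
t=23: (idle)
t=24: (idle)

completion order = D, G, B, H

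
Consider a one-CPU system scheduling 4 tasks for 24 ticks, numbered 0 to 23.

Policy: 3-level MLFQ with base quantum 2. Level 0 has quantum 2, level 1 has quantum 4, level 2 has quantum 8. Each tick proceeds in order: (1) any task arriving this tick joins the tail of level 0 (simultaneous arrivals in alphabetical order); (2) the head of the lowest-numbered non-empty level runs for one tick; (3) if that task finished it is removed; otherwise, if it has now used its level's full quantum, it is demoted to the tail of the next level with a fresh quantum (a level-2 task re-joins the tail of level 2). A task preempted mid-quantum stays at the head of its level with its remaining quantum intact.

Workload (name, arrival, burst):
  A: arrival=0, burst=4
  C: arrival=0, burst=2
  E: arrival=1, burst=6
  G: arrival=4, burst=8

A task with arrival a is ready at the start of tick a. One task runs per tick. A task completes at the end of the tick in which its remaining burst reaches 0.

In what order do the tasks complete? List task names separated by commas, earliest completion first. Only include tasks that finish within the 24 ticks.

t=0: L0/L1/L2 = AC/-/- → run A
t=1: L0/L1/L2 = ACE/-/- → run A
t=2: L0/L1/L2 = CE/A/- → run C
t=3: L0/L1/L2 = CE/A/- → run C
t=4: L0/L1/L2 = EG/A/- → run E
t=5: L0/L1/L2 = EG/A/- → run E
t=6: L0/L1/L2 = G/AE/- → run G
t=7: L0/L1/L2 = G/AE/- → run G
t=8: L0/L1/L2 = -/AEG/- → run A
t=9: L0/L1/L2 = -/AEG/- → run A
t=10: L0/L1/L2 = -/EG/- → run E
t=11: L0/L1/L2 = -/EG/- → run E
t=12: L0/L1/L2 = -/EG/- → run E
t=13: L0/L1/L2 = -/EG/- → run E
t=14: L0/L1/L2 = -/G/- → run G
t=15: L0/L1/L2 = -/G/- → run G
t=16: L0/L1/L2 = -/G/- → run G
t=17: L0/L1/L2 = -/G/- → run G
t=18: L0/L1/L2 = -/-/G → run G
t=19: L0/L1/L2 = -/-/G → run G
t=20: (idle)
t=21: (idle)
t=22: (idle)
t=23: (idle)

completion order = C, A, E, G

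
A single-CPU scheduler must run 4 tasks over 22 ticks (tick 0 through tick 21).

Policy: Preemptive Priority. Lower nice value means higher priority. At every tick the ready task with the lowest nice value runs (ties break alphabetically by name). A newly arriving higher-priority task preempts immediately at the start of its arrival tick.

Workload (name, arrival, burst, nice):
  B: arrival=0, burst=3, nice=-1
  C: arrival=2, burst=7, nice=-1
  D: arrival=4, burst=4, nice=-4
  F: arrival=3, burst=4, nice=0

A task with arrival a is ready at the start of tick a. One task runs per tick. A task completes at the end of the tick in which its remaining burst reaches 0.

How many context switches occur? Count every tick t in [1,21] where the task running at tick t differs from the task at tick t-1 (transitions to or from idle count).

context switches = 5

t=0: ready={B} → run B
t=1: ready={B} → run B
t=2: ready={B,C} → run B
t=3: ready={C,F} → run C
t=4: ready={C,D,F} → run D
t=5: ready={C,D,F} → run D
t=6: ready={C,D,F} → run D
t=7: ready={C,D,F} → run D
t=8: ready={C,F} → run C
t=9: ready={C,F} → run C
t=10: ready={C,F} → run C
t=11: ready={C,F} → run C
t=12: ready={C,F} → run C
t=13: ready={C,F} → run C
t=14: ready={F} → run F
t=15: ready={F} → run F
t=16: ready={F} → run F
t=17: ready={F} → run F
t=18: (idle)
t=19: (idle)
t=20: (idle)
t=21: (idle)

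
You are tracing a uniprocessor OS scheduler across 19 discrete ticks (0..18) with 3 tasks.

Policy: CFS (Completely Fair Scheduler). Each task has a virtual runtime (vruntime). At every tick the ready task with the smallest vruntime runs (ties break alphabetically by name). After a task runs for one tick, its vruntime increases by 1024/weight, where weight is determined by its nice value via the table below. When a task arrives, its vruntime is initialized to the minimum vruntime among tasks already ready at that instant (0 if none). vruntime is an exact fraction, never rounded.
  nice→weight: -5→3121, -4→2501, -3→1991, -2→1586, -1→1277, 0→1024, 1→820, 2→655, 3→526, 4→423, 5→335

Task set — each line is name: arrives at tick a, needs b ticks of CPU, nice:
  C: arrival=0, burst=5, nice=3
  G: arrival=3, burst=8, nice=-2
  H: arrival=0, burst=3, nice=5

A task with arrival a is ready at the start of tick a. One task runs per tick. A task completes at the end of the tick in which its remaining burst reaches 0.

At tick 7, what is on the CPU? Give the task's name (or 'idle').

t=0: vr[C=0 H=0] → run C
t=1: vr[C=512/263 H=0] → run H
t=2: vr[C=512/263 H=1024/335] → run C
t=3: vr[C=1024/263 G=1024/335 H=1024/335] → run G
t=4: vr[C=1024/263 G=983552/265655 H=1024/335] → run H
t=5: vr[C=1024/263 G=983552/265655 H=2048/335] → run G
t=6: vr[C=1024/263 G=1155072/265655 H=2048/335] → run C
t=7: vr[C=1536/263 G=1155072/265655 H=2048/335] → run G
t=8: vr[C=1536/263 G=1326592/265655 H=2048/335] → run G
t=9: vr[C=1536/263 G=1498112/265655 H=2048/335] → run G
t=10: vr[C=1536/263 G=1669632/265655 H=2048/335] → run C
t=11: vr[C=2048/263 G=1669632/265655 H=2048/335] → run H
t=12: vr[C=2048/263 G=1669632/265655] → run G
t=13: vr[C=2048/263 G=1841152/265655] → run G
t=14: vr[C=2048/263 G=2012672/265655] → run G
t=15: vr[C=2048/263] → run C
t=16: (idle)
t=17: (idle)
t=18: (idle)

running at tick 7 = G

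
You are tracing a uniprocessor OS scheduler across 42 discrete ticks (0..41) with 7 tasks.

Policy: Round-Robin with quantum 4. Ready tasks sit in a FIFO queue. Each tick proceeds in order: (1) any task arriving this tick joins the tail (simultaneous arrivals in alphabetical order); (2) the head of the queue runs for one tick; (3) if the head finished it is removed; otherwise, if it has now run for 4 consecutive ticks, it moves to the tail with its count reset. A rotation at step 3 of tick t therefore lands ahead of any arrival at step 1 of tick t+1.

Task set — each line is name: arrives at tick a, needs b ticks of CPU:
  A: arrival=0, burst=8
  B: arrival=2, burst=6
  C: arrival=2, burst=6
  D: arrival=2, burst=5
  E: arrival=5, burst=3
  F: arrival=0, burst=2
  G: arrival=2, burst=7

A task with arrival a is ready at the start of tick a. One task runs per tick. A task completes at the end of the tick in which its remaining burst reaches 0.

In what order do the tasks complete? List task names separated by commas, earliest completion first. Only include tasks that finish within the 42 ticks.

t=0: queue=[A,F] q_used=0 → run A
t=1: queue=[A,F] q_used=1 → run A
t=2: queue=[A,F,B,C,D,G] q_used=2 → run A
t=3: queue=[A,F,B,C,D,G] q_used=3 → run A
t=4: queue=[F,B,C,D,G,A] q_used=0 → run F
t=5: queue=[F,B,C,D,G,A,E] q_used=1 → run F
t=6: queue=[B,C,D,G,A,E] q_used=0 → run B
t=7: queue=[B,C,D,G,A,E] q_used=1 → run B
t=8: queue=[B,C,D,G,A,E] q_used=2 → run B
t=9: queue=[B,C,D,G,A,E] q_used=3 → run B
t=10: queue=[C,D,G,A,E,B] q_used=0 → run C
t=11: queue=[C,D,G,A,E,B] q_used=1 → run C
t=12: queue=[C,D,G,A,E,B] q_used=2 → run C
t=13: queue=[C,D,G,A,E,B] q_used=3 → run C
t=14: queue=[D,G,A,E,B,C] q_used=0 → run D
t=15: queue=[D,G,A,E,B,C] q_used=1 → run D
t=16: queue=[D,G,A,E,B,C] q_used=2 → run D
t=17: queue=[D,G,A,E,B,C] q_used=3 → run D
t=18: queue=[G,A,E,B,C,D] q_used=0 → run G
t=19: queue=[G,A,E,B,C,D] q_used=1 → run G
t=20: queue=[G,A,E,B,C,D] q_used=2 → run G
t=21: queue=[G,A,E,B,C,D] q_used=3 → run G
t=22: queue=[A,E,B,C,D,G] q_used=0 → run A
t=23: queue=[A,E,B,C,D,G] q_used=1 → run A
t=24: queue=[A,E,B,C,D,G] q_used=2 → run A
t=25: queue=[A,E,B,C,D,G] q_used=3 → run A
t=26: queue=[E,B,C,D,G] q_used=0 → run E
t=27: queue=[E,B,C,D,G] q_used=1 → run E
t=28: queue=[E,B,C,D,G] q_used=2 → run E
t=29: queue=[B,C,D,G] q_used=0 → run B
t=30: queue=[B,C,D,G] q_used=1 → run B
t=31: queue=[C,D,G] q_used=0 → run C
t=32: queue=[C,D,G] q_used=1 → run C
t=33: queue=[D,G] q_used=0 → run D
t=34: queue=[G] q_used=0 → run G
t=35: queue=[G] q_used=1 → run G
t=36: queue=[G] q_used=2 → run G
t=37: (idle)
t=38: (idle)
t=39: (idle)
t=40: (idle)
t=41: (idle)

completion order = F, A, E, B, C, D, G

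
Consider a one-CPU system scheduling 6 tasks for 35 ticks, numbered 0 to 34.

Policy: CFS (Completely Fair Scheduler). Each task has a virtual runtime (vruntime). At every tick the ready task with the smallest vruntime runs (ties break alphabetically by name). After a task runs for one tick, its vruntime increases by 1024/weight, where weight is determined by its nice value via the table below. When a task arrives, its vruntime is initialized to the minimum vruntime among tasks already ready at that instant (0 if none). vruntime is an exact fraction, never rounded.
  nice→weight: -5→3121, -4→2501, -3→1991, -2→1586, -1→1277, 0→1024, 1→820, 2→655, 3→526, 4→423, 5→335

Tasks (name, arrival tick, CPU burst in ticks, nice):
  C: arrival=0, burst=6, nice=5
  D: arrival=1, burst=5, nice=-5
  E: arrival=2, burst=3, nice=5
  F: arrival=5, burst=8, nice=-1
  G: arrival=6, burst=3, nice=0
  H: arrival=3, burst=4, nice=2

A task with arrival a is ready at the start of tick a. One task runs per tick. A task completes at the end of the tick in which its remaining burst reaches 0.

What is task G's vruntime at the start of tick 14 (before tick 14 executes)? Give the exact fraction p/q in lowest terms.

vruntime(G, start of tick 14) = 5630014/1045535

t=0: vr[C=0] → run C
t=1: vr[C=1024/335 D=1024/335] → run C
t=2: vr[C=2048/335 D=1024/335 E=1024/335] → run D
t=3: vr[C=2048/335 D=3538944/1045535 E=1024/335 H=1024/335] → run E
t=4: vr[C=2048/335 D=3538944/1045535 E=2048/335 H=1024/335] → run H
t=5: vr[C=2048/335 D=3538944/1045535 E=2048/335 F=3538944/1045535 H=202752/43885] → run D
t=6: vr[C=2048/335 D=3881984/1045535 E=2048/335 F=3538944/1045535 G=3538944/1045535 H=202752/43885] → run F
t=7: vr[C=2048/335 D=3881984/1045535 E=2048/335 F=5589859328/1335148195 G=3538944/1045535 H=202752/43885] → run G
t=8: vr[C=2048/335 D=3881984/1045535 E=2048/335 F=5589859328/1335148195 G=4584479/1045535 H=202752/43885] → run D
t=9: vr[C=2048/335 D=4225024/1045535 E=2048/335 F=5589859328/1335148195 G=4584479/1045535 H=202752/43885] → run D
t=10: vr[C=2048/335 D=4568064/1045535 E=2048/335 F=5589859328/1335148195 G=4584479/1045535 H=202752/43885] → run F
t=11: vr[C=2048/335 D=4568064/1045535 E=2048/335 F=6660487168/1335148195 G=4584479/1045535 H=202752/43885] → run D
t=12: vr[C=2048/335 E=2048/335 F=6660487168/1335148195 G=4584479/1045535 H=202752/43885] → run G
t=13: vr[C=2048/335 E=2048/335 F=6660487168/1335148195 G=5630014/1045535 H=202752/43885] → run H
t=14: vr[C=2048/335 E=2048/335 F=6660487168/1335148195 G=5630014/1045535 H=54272/8777] → run F
t=15: vr[C=2048/335 E=2048/335 F=7731115008/1335148195 G=5630014/1045535 H=54272/8777] → run G
t=16: vr[C=2048/335 E=2048/335 F=7731115008/1335148195 H=54272/8777] → run F
t=17: vr[C=2048/335 E=2048/335 F=8801742848/1335148195 H=54272/8777] → run C
t=18: vr[C=3072/335 E=2048/335 F=8801742848/1335148195 H=54272/8777] → run E
t=19: vr[C=3072/335 E=3072/335 F=8801742848/1335148195 H=54272/8777] → run H
t=20: vr[C=3072/335 E=3072/335 F=8801742848/1335148195 H=339968/43885] → run F
t=21: vr[C=3072/335 E=3072/335 F=9872370688/1335148195 H=339968/43885] → run F
t=22: vr[C=3072/335 E=3072/335 F=10942998528/1335148195 H=339968/43885] → run H
t=23: vr[C=3072/335 E=3072/335 F=10942998528/1335148195] → run F
t=24: vr[C=3072/335 E=3072/335 F=12013626368/1335148195] → run F
t=25: vr[C=3072/335 E=3072/335] → run C
t=26: vr[C=4096/335 E=3072/335] → run E
t=27: vr[C=4096/335] → run C
t=28: vr[C=1024/67] → run C
t=29: (idle)
t=30: (idle)
t=31: (idle)
t=32: (idle)
t=33: (idle)
t=34: (idle)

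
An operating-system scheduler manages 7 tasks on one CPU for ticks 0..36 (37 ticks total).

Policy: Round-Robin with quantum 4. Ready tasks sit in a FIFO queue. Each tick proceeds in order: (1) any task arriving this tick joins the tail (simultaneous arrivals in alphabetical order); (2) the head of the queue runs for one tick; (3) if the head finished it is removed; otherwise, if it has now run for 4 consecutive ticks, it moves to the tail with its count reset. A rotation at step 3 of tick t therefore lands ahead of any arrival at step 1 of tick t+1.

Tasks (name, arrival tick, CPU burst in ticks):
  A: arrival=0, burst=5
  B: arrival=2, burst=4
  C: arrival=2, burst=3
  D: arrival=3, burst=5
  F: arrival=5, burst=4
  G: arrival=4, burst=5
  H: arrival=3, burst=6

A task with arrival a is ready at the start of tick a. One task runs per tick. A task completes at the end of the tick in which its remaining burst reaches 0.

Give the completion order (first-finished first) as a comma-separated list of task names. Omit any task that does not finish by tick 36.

t=0: queue=[A] q_used=0 → run A
t=1: queue=[A] q_used=1 → run A
t=2: queue=[A,B,C] q_used=2 → run A
t=3: queue=[A,B,C,D,H] q_used=3 → run A
t=4: queue=[B,C,D,H,A,G] q_used=0 → run B
t=5: queue=[B,C,D,H,A,G,F] q_used=1 → run B
t=6: queue=[B,C,D,H,A,G,F] q_used=2 → run B
t=7: queue=[B,C,D,H,A,G,F] q_used=3 → run B
t=8: queue=[C,D,H,A,G,F] q_used=0 → run C
t=9: queue=[C,D,H,A,G,F] q_used=1 → run C
t=10: queue=[C,D,H,A,G,F] q_used=2 → run C
t=11: queue=[D,H,A,G,F] q_used=0 → run D
t=12: queue=[D,H,A,G,F] q_used=1 → run D
t=13: queue=[D,H,A,G,F] q_used=2 → run D
t=14: queue=[D,H,A,G,F] q_used=3 → run D
t=15: queue=[H,A,G,F,D] q_used=0 → run H
t=16: queue=[H,A,G,F,D] q_used=1 → run H
t=17: queue=[H,A,G,F,D] q_used=2 → run H
t=18: queue=[H,A,G,F,D] q_used=3 → run H
t=19: queue=[A,G,F,D,H] q_used=0 → run A
t=20: queue=[G,F,D,H] q_used=0 → run G
t=21: queue=[G,F,D,H] q_used=1 → run G
t=22: queue=[G,F,D,H] q_used=2 → run G
t=23: queue=[G,F,D,H] q_used=3 → run G
t=24: queue=[F,D,H,G] q_used=0 → run F
t=25: queue=[F,D,H,G] q_used=1 → run F
t=26: queue=[F,D,H,G] q_used=2 → run F
t=27: queue=[F,D,H,G] q_used=3 → run F
t=28: queue=[D,H,G] q_used=0 → run D
t=29: queue=[H,G] q_used=0 → run H
t=30: queue=[H,G] q_used=1 → run H
t=31: queue=[G] q_used=0 → run G
t=32: (idle)
t=33: (idle)
t=34: (idle)
t=35: (idle)
t=36: (idle)

completion order = B, C, A, F, D, H, G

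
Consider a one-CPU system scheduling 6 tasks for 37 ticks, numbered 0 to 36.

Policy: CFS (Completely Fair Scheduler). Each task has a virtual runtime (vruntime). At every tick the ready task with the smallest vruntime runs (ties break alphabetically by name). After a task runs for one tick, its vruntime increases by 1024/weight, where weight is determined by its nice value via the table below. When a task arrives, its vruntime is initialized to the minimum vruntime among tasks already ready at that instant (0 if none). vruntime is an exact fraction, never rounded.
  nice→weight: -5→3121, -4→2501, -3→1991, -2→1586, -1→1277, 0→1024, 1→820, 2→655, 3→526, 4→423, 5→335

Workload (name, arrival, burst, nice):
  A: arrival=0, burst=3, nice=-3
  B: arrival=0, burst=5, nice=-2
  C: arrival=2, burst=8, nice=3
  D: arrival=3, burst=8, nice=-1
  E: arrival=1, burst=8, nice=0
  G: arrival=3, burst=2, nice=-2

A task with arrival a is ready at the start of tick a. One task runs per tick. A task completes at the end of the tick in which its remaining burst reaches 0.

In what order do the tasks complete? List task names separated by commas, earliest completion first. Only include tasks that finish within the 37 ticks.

t=0: vr[A=0 B=0] → run A
t=1: vr[A=1024/1991 B=0 E=0] → run B
t=2: vr[A=1024/1991 B=512/793 C=0 E=0] → run C
t=3: vr[A=1024/1991 B=512/793 C=512/263 D=0 E=0 G=0] → run D
t=4: vr[A=1024/1991 B=512/793 C=512/263 D=1024/1277 E=0 G=0] → run E
t=5: vr[A=1024/1991 B=512/793 C=512/263 D=1024/1277 E=1 G=0] → run G
t=6: vr[A=1024/1991 B=512/793 C=512/263 D=1024/1277 E=1 G=512/793] → run A
t=7: vr[A=2048/1991 B=512/793 C=512/263 D=1024/1277 E=1 G=512/793] → run B
t=8: vr[A=2048/1991 B=1024/793 C=512/263 D=1024/1277 E=1 G=512/793] → run G
t=9: vr[A=2048/1991 B=1024/793 C=512/263 D=1024/1277 E=1] → run D
t=10: vr[A=2048/1991 B=1024/793 C=512/263 D=2048/1277 E=1] → run E
t=11: vr[A=2048/1991 B=1024/793 C=512/263 D=2048/1277 E=2] → run A
t=12: vr[B=1024/793 C=512/263 D=2048/1277 E=2] → run B
t=13: vr[B=1536/793 C=512/263 D=2048/1277 E=2] → run D
t=14: vr[B=1536/793 C=512/263 D=3072/1277 E=2] → run B
t=15: vr[B=2048/793 C=512/263 D=3072/1277 E=2] → run C
t=16: vr[B=2048/793 C=1024/263 D=3072/1277 E=2] → run E
t=17: vr[B=2048/793 C=1024/263 D=3072/1277 E=3] → run D
t=18: vr[B=2048/793 C=1024/263 D=4096/1277 E=3] → run B
t=19: vr[C=1024/263 D=4096/1277 E=3] → run E
t=20: vr[C=1024/263 D=4096/1277 E=4] → run D
t=21: vr[C=1024/263 D=5120/1277 E=4] → run C
t=22: vr[C=1536/263 D=5120/1277 E=4] → run E
t=23: vr[C=1536/263 D=5120/1277 E=5] → run D
t=24: vr[C=1536/263 D=6144/1277 E=5] → run D
t=25: vr[C=1536/263 D=7168/1277 E=5] → run E
t=26: vr[C=1536/263 D=7168/1277 E=6] → run D
t=27: vr[C=1536/263 E=6] → run C
t=28: vr[C=2048/263 E=6] → run E
t=29: vr[C=2048/263 E=7] → run E
t=30: vr[C=2048/263] → run C
t=31: vr[C=2560/263] → run C
t=32: vr[C=3072/263] → run C
t=33: vr[C=3584/263] → run C
t=34: (idle)
t=35: (idle)
t=36: (idle)

completion order = G, A, B, D, E, C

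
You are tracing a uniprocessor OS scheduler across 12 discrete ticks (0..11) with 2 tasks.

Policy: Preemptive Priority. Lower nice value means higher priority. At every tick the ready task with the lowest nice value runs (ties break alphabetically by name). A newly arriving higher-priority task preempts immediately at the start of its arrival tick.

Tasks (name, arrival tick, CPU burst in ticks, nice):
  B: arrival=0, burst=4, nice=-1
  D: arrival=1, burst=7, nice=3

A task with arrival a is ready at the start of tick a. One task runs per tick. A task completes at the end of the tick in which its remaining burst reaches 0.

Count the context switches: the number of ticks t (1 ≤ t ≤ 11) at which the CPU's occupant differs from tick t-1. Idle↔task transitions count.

t=0: ready={B} → run B
t=1: ready={B,D} → run B
t=2: ready={B,D} → run B
t=3: ready={B,D} → run B
t=4: ready={D} → run D
t=5: ready={D} → run D
t=6: ready={D} → run D
t=7: ready={D} → run D
t=8: ready={D} → run D
t=9: ready={D} → run D
t=10: ready={D} → run D
t=11: (idle)

context switches = 2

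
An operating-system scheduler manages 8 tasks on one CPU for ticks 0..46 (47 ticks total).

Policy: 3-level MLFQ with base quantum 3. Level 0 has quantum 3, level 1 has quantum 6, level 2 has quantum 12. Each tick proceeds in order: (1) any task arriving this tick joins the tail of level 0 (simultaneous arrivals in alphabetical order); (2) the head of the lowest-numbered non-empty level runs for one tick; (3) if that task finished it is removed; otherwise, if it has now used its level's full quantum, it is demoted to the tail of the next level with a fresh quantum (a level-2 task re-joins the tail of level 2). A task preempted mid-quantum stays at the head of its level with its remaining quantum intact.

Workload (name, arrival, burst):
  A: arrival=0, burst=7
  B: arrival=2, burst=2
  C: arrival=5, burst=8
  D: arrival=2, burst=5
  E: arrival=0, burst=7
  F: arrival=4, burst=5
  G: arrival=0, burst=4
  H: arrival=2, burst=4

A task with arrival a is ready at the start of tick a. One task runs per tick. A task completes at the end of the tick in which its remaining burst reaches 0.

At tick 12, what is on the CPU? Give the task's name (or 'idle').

t=0: L0/L1/L2 = AEG/-/- → run A
t=1: L0/L1/L2 = AEG/-/- → run A
t=2: L0/L1/L2 = AEGBDH/-/- → run A
t=3: L0/L1/L2 = EGBDH/A/- → run E
t=4: L0/L1/L2 = EGBDHF/A/- → run E
t=5: L0/L1/L2 = EGBDHFC/A/- → run E
t=6: L0/L1/L2 = GBDHFC/AE/- → run G
t=7: L0/L1/L2 = GBDHFC/AE/- → run G
t=8: L0/L1/L2 = GBDHFC/AE/- → run G
t=9: L0/L1/L2 = BDHFC/AEG/- → run B
t=10: L0/L1/L2 = BDHFC/AEG/- → run B
t=11: L0/L1/L2 = DHFC/AEG/- → run D
t=12: L0/L1/L2 = DHFC/AEG/- → run D
t=13: L0/L1/L2 = DHFC/AEG/- → run D
t=14: L0/L1/L2 = HFC/AEGD/- → run H
t=15: L0/L1/L2 = HFC/AEGD/- → run H
t=16: L0/L1/L2 = HFC/AEGD/- → run H
t=17: L0/L1/L2 = FC/AEGDH/- → run F
t=18: L0/L1/L2 = FC/AEGDH/- → run F
t=19: L0/L1/L2 = FC/AEGDH/- → run F
t=20: L0/L1/L2 = C/AEGDHF/- → run C
t=21: L0/L1/L2 = C/AEGDHF/- → run C
t=22: L0/L1/L2 = C/AEGDHF/- → run C
t=23: L0/L1/L2 = -/AEGDHFC/- → run A
t=24: L0/L1/L2 = -/AEGDHFC/- → run A
t=25: L0/L1/L2 = -/AEGDHFC/- → run A
t=26: L0/L1/L2 = -/AEGDHFC/- → run A
t=27: L0/L1/L2 = -/EGDHFC/- → run E
t=28: L0/L1/L2 = -/EGDHFC/- → run E
t=29: L0/L1/L2 = -/EGDHFC/- → run E
t=30: L0/L1/L2 = -/EGDHFC/- → run E
t=31: L0/L1/L2 = -/GDHFC/- → run G
t=32: L0/L1/L2 = -/DHFC/- → run D
t=33: L0/L1/L2 = -/DHFC/- → run D
t=34: L0/L1/L2 = -/HFC/- → run H
t=35: L0/L1/L2 = -/FC/- → run F
t=36: L0/L1/L2 = -/FC/- → run F
t=37: L0/L1/L2 = -/C/- → run C
t=38: L0/L1/L2 = -/C/- → run C
t=39: L0/L1/L2 = -/C/- → run C
t=40: L0/L1/L2 = -/C/- → run C
t=41: L0/L1/L2 = -/C/- → run C
t=42: (idle)
t=43: (idle)
t=44: (idle)
t=45: (idle)
t=46: (idle)

running at tick 12 = D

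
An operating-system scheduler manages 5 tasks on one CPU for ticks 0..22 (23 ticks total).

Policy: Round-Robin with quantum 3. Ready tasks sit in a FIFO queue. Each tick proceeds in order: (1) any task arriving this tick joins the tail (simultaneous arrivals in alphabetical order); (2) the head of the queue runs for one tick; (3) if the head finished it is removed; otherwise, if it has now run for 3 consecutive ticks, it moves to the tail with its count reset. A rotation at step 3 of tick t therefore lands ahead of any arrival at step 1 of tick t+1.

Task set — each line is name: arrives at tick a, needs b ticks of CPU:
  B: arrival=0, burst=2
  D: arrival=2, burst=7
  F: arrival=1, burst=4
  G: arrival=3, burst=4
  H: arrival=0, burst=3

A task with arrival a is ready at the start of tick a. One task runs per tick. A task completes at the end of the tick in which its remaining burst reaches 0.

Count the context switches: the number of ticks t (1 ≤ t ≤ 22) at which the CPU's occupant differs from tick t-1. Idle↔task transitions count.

context switches = 9

t=0: queue=[B,H] q_used=0 → run B
t=1: queue=[B,H,F] q_used=1 → run B
t=2: queue=[H,F,D] q_used=0 → run H
t=3: queue=[H,F,D,G] q_used=1 → run H
t=4: queue=[H,F,D,G] q_used=2 → run H
t=5: queue=[F,D,G] q_used=0 → run F
t=6: queue=[F,D,G] q_used=1 → run F
t=7: queue=[F,D,G] q_used=2 → run F
t=8: queue=[D,G,F] q_used=0 → run D
t=9: queue=[D,G,F] q_used=1 → run D
t=10: queue=[D,G,F] q_used=2 → run D
t=11: queue=[G,F,D] q_used=0 → run G
t=12: queue=[G,F,D] q_used=1 → run G
t=13: queue=[G,F,D] q_used=2 → run G
t=14: queue=[F,D,G] q_used=0 → run F
t=15: queue=[D,G] q_used=0 → run D
t=16: queue=[D,G] q_used=1 → run D
t=17: queue=[D,G] q_used=2 → run D
t=18: queue=[G,D] q_used=0 → run G
t=19: queue=[D] q_used=0 → run D
t=20: (idle)
t=21: (idle)
t=22: (idle)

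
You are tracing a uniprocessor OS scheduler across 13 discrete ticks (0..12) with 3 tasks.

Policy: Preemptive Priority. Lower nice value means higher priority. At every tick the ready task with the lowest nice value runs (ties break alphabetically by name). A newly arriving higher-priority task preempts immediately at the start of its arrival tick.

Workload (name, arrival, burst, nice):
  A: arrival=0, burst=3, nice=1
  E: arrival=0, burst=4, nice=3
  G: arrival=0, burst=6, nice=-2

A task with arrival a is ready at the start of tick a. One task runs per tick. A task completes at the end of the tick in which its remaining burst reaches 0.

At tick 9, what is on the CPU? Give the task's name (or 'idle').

running at tick 9 = E

t=0: ready={A,E,G} → run G
t=1: ready={A,E,G} → run G
t=2: ready={A,E,G} → run G
t=3: ready={A,E,G} → run G
t=4: ready={A,E,G} → run G
t=5: ready={A,E,G} → run G
t=6: ready={A,E} → run A
t=7: ready={A,E} → run A
t=8: ready={A,E} → run A
t=9: ready={E} → run E
t=10: ready={E} → run E
t=11: ready={E} → run E
t=12: ready={E} → run E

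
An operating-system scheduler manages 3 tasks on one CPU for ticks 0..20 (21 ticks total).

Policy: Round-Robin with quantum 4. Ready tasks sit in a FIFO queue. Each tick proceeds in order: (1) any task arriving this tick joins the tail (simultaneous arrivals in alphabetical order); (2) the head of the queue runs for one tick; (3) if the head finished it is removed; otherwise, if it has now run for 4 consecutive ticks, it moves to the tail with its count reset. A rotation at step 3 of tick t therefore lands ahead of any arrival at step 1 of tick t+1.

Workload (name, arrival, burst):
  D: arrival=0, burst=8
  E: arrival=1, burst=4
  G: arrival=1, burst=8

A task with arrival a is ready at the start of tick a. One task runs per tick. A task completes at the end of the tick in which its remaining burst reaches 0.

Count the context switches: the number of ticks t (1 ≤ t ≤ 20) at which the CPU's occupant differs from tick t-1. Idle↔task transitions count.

t=0: queue=[D] q_used=0 → run D
t=1: queue=[D,E,G] q_used=1 → run D
t=2: queue=[D,E,G] q_used=2 → run D
t=3: queue=[D,E,G] q_used=3 → run D
t=4: queue=[E,G,D] q_used=0 → run E
t=5: queue=[E,G,D] q_used=1 → run E
t=6: queue=[E,G,D] q_used=2 → run E
t=7: queue=[E,G,D] q_used=3 → run E
t=8: queue=[G,D] q_used=0 → run G
t=9: queue=[G,D] q_used=1 → run G
t=10: queue=[G,D] q_used=2 → run G
t=11: queue=[G,D] q_used=3 → run G
t=12: queue=[D,G] q_used=0 → run D
t=13: queue=[D,G] q_used=1 → run D
t=14: queue=[D,G] q_used=2 → run D
t=15: queue=[D,G] q_used=3 → run D
t=16: queue=[G] q_used=0 → run G
t=17: queue=[G] q_used=1 → run G
t=18: queue=[G] q_used=2 → run G
t=19: queue=[G] q_used=3 → run G
t=20: (idle)

context switches = 5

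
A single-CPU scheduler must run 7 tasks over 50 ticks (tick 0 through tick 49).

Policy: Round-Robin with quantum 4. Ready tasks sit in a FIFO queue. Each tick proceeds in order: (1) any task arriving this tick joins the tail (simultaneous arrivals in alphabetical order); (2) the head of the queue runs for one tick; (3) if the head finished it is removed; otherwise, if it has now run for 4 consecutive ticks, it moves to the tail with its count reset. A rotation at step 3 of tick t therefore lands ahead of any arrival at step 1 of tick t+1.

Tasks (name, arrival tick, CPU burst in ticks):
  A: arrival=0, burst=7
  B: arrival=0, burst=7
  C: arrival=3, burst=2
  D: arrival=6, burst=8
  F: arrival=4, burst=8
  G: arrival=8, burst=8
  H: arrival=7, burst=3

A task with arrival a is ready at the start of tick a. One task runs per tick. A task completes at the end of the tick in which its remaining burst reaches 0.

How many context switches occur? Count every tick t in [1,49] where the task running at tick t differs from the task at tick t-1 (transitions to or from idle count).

t=0: queue=[A,B] q_used=0 → run A
t=1: queue=[A,B] q_used=1 → run A
t=2: queue=[A,B] q_used=2 → run A
t=3: queue=[A,B,C] q_used=3 → run A
t=4: queue=[B,C,A,F] q_used=0 → run B
t=5: queue=[B,C,A,F] q_used=1 → run B
t=6: queue=[B,C,A,F,D] q_used=2 → run B
t=7: queue=[B,C,A,F,D,H] q_used=3 → run B
t=8: queue=[C,A,F,D,H,B,G] q_used=0 → run C
t=9: queue=[C,A,F,D,H,B,G] q_used=1 → run C
t=10: queue=[A,F,D,H,B,G] q_used=0 → run A
t=11: queue=[A,F,D,H,B,G] q_used=1 → run A
t=12: queue=[A,F,D,H,B,G] q_used=2 → run A
t=13: queue=[F,D,H,B,G] q_used=0 → run F
t=14: queue=[F,D,H,B,G] q_used=1 → run F
t=15: queue=[F,D,H,B,G] q_used=2 → run F
t=16: queue=[F,D,H,B,G] q_used=3 → run F
t=17: queue=[D,H,B,G,F] q_used=0 → run D
t=18: queue=[D,H,B,G,F] q_used=1 → run D
t=19: queue=[D,H,B,G,F] q_used=2 → run D
t=20: queue=[D,H,B,G,F] q_used=3 → run D
t=21: queue=[H,B,G,F,D] q_used=0 → run H
t=22: queue=[H,B,G,F,D] q_used=1 → run H
t=23: queue=[H,B,G,F,D] q_used=2 → run H
t=24: queue=[B,G,F,D] q_used=0 → run B
t=25: queue=[B,G,F,D] q_used=1 → run B
t=26: queue=[B,G,F,D] q_used=2 → run B
t=27: queue=[G,F,D] q_used=0 → run G
t=28: queue=[G,F,D] q_used=1 → run G
t=29: queue=[G,F,D] q_used=2 → run G
t=30: queue=[G,F,D] q_used=3 → run G
t=31: queue=[F,D,G] q_used=0 → run F
t=32: queue=[F,D,G] q_used=1 → run F
t=33: queue=[F,D,G] q_used=2 → run F
t=34: queue=[F,D,G] q_used=3 → run F
t=35: queue=[D,G] q_used=0 → run D
t=36: queue=[D,G] q_used=1 → run D
t=37: queue=[D,G] q_used=2 → run D
t=38: queue=[D,G] q_used=3 → run D
t=39: queue=[G] q_used=0 → run G
t=40: queue=[G] q_used=1 → run G
t=41: queue=[G] q_used=2 → run G
t=42: queue=[G] q_used=3 → run G
t=43: (idle)
t=44: (idle)
t=45: (idle)
t=46: (idle)
t=47: (idle)
t=48: (idle)
t=49: (idle)

context switches = 12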